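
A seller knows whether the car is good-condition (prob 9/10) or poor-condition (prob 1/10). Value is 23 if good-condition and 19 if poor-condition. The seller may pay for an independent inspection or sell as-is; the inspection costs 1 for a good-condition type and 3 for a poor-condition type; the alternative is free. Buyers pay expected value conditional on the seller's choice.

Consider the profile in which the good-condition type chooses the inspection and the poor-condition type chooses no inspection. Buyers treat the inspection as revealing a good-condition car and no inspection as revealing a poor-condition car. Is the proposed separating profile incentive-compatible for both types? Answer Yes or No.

No

Under these beliefs, the inspection earns price 23 and no inspection earns price 19.
good-condition: the inspection nets 23 − 1 = 22; no inspection nets 19. good-condition prefers the inspection.
poor-condition: the inspection nets 23 − 3 = 20; no inspection nets 19. poor-condition would deviate to the inspection.
poor-condition has a profitable deviation, so the profile is not an equilibrium.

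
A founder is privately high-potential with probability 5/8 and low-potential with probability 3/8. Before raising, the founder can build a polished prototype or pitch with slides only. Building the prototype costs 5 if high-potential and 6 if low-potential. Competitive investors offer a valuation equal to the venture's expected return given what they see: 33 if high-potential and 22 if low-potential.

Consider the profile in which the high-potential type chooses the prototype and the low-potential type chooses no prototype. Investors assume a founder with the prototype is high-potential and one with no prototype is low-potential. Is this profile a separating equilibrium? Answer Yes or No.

No

Under these beliefs, the prototype earns valuation 33 and no prototype earns valuation 22.
high-potential: the prototype nets 33 − 5 = 28; no prototype nets 22. high-potential prefers the prototype.
low-potential: the prototype nets 33 − 6 = 27; no prototype nets 22. low-potential would deviate to the prototype.
low-potential has a profitable deviation, so the profile is not an equilibrium.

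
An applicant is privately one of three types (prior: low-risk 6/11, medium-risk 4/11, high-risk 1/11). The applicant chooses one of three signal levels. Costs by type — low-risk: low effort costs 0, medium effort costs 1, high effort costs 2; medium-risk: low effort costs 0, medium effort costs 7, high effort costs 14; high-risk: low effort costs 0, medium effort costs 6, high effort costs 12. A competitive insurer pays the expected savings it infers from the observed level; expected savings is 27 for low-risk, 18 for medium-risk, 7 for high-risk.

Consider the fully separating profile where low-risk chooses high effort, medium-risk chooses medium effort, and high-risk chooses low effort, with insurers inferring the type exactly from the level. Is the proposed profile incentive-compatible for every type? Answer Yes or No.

Separating rebates: high effort → 27, medium effort → 18, low effort → 7.
low-risk (assigned high effort): low effort: 7 − 0 = 7; medium effort: 18 − 1 = 17; high effort: 27 − 2 = 25. low-risk stays.
medium-risk (assigned medium effort): low effort: 7 − 0 = 7; medium effort: 18 − 7 = 11; high effort: 27 − 14 = 13. medium-risk prefers high effort.
high-risk (assigned low effort): low effort: 7 − 0 = 7; medium effort: 18 − 6 = 12; high effort: 27 − 12 = 15. high-risk prefers high effort.
At least one type deviates; the separating profile fails.

No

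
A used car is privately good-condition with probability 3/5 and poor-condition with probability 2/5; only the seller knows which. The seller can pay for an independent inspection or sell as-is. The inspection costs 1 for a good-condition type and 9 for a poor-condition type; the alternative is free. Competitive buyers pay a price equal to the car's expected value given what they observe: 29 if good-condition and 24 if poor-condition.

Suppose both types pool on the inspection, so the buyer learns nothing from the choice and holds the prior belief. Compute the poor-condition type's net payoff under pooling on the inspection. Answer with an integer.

18

Pooled price = 3/5·29 + 2/5·24 = 27.
poor-condition pays cost 9 for the inspection, so net payoff = 27 − 9 = 18.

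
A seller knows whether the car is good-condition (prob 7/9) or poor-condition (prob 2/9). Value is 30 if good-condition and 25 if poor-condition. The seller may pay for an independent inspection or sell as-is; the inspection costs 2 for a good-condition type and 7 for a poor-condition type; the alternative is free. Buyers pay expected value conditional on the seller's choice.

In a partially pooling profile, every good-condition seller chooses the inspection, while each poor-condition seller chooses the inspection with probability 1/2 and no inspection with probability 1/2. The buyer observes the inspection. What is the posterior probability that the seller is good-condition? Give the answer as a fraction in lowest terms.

7/8

P(the inspection) = (7/9)·1 + (2/9)·(1/2) = 8/9.
By Bayes' rule, P(good-condition | the inspection) = (7/9) / (8/9) = 7/8.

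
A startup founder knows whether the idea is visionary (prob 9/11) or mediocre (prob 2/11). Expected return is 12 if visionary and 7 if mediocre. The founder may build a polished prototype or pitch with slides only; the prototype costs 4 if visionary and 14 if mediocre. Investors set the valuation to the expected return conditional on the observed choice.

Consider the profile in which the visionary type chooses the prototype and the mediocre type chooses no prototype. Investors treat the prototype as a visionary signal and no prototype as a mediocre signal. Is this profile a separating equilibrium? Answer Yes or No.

Yes

Under these beliefs, the prototype earns valuation 12 and no prototype earns valuation 7.
visionary: the prototype nets 12 − 4 = 8; no prototype nets 7. visionary prefers the prototype.
mediocre: the prototype nets 12 − 14 = -2; no prototype nets 7. mediocre prefers no prototype.
Neither type deviates, so the separating profile is an equilibrium.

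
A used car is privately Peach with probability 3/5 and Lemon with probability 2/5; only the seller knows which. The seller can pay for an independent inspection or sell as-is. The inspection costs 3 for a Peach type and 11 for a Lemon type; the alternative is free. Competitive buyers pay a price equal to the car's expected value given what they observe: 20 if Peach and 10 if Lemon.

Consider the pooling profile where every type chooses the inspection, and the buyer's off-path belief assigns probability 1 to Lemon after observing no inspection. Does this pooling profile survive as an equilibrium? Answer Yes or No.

On path, the buyer holds the prior and pays 3/5·20 + 2/5·10 = 16. Off path (no inspection), believing Lemon, it pays 10.
Peach: the inspection nets 16 − 3 = 13; no inspection nets 10. Peach stays.
Lemon: the inspection nets 16 − 11 = 5; no inspection nets 10. Lemon would deviate.
A type deviates, so pooling fails.

No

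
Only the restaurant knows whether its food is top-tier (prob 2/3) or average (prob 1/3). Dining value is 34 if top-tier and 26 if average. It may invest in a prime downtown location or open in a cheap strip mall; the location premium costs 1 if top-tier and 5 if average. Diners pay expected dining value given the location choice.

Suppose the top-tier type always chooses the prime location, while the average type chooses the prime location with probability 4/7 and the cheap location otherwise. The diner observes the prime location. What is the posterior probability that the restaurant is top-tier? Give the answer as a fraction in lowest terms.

7/9

P(the prime location) = (2/3)·1 + (1/3)·(4/7) = 6/7.
By Bayes' rule, P(top-tier | the prime location) = (2/3) / (6/7) = 7/9.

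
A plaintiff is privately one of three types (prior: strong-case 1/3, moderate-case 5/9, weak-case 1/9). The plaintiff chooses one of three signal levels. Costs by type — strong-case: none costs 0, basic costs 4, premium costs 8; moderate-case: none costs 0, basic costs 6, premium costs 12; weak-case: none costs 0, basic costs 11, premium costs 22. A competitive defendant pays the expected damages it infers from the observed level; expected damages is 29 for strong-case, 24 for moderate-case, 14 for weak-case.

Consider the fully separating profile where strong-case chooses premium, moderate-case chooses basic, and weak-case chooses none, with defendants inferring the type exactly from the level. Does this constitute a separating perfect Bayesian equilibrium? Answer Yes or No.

Yes

Separating settlements: premium → 29, basic → 24, none → 14.
strong-case (assigned premium): none: 14 − 0 = 14; basic: 24 − 4 = 20; premium: 29 − 8 = 21. strong-case stays.
moderate-case (assigned basic): none: 14 − 0 = 14; basic: 24 − 6 = 18; premium: 29 − 12 = 17. moderate-case stays.
weak-case (assigned none): none: 14 − 0 = 14; basic: 24 − 11 = 13; premium: 29 − 22 = 7. weak-case stays.
Every type prefers its assigned level; separation holds.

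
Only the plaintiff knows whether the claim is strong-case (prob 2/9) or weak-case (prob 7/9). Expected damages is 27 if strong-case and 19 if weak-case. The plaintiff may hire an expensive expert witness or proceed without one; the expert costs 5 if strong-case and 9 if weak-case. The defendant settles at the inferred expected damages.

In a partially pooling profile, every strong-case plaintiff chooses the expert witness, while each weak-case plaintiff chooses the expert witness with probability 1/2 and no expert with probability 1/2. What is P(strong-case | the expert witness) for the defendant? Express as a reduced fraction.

4/11

P(the expert witness) = (2/9)·1 + (7/9)·(1/2) = 11/18.
By Bayes' rule, P(strong-case | the expert witness) = (2/9) / (11/18) = 4/11.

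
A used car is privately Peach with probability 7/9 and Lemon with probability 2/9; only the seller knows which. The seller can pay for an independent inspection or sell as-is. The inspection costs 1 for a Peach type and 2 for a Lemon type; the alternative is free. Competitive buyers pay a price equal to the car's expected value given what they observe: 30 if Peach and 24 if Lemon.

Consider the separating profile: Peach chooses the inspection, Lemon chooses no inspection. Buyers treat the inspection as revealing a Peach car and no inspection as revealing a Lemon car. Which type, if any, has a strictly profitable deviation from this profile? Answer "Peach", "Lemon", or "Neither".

The inspection pays 30; no inspection pays 24.
Peach: assigned the inspection, nets 30 − 1 = 29; deviating to no inspection nets 24.
Lemon: assigned no inspection, nets 24; deviating to the inspection nets 30 − 2 = 28.
The Lemon type gains 4 by deviating.

Lemon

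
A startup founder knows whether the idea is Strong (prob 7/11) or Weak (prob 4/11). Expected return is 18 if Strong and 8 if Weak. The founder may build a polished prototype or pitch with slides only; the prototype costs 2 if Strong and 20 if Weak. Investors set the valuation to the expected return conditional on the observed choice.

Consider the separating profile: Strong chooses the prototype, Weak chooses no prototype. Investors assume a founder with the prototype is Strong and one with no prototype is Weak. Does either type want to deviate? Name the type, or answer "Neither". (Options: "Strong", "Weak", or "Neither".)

Neither

The prototype pays 18; no prototype pays 8.
Strong: assigned the prototype, nets 18 − 2 = 16; deviating to no prototype nets 8.
Weak: assigned no prototype, nets 8; deviating to the prototype nets 18 − 20 = -2.
Both types strictly prefer their assigned action; no profitable deviation.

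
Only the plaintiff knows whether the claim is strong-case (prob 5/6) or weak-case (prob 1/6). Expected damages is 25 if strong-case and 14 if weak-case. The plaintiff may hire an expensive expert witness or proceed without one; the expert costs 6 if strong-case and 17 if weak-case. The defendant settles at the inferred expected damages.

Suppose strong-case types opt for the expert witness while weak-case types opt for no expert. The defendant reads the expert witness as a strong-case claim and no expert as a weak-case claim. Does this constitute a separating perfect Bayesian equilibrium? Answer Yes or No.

Under these beliefs, the expert witness earns settlement 25 and no expert earns settlement 14.
strong-case: the expert witness nets 25 − 6 = 19; no expert nets 14. strong-case prefers the expert witness.
weak-case: the expert witness nets 25 − 17 = 8; no expert nets 14. weak-case prefers no expert.
Neither type deviates, so the separating profile is an equilibrium.

Yes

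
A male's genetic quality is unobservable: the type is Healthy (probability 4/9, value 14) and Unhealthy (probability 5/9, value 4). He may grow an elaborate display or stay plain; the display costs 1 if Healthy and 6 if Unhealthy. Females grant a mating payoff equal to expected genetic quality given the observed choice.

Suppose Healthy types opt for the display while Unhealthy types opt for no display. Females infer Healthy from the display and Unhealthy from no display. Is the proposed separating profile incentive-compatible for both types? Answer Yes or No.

Under these beliefs, the display earns mating payoff 14 and no display earns mating payoff 4.
Healthy: the display nets 14 − 1 = 13; no display nets 4. Healthy prefers the display.
Unhealthy: the display nets 14 − 6 = 8; no display nets 4. Unhealthy would deviate to the display.
Unhealthy has a profitable deviation, so the profile is not an equilibrium.

No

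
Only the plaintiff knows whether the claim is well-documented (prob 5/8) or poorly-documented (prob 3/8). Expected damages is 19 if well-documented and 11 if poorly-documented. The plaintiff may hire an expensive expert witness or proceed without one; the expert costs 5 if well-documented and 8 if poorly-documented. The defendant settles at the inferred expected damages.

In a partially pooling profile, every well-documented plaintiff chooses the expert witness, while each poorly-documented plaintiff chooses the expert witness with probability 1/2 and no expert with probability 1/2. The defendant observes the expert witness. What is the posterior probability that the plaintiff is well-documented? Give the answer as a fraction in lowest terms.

10/13

P(the expert witness) = (5/8)·1 + (3/8)·(1/2) = 13/16.
By Bayes' rule, P(well-documented | the expert witness) = (5/8) / (13/16) = 10/13.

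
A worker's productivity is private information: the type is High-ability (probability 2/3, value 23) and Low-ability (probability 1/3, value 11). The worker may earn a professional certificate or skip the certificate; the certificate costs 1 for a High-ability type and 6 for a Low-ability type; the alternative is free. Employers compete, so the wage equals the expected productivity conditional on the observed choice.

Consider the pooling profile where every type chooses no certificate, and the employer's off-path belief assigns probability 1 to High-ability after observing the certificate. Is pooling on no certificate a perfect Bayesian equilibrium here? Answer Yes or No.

No

On path, the employer holds the prior and pays 2/3·23 + 1/3·11 = 19. Off path (the certificate), believing High-ability, it pays 23.
High-ability: no certificate nets 19; the certificate nets 23 − 1 = 22. High-ability would deviate.
Low-ability: no certificate nets 19; the certificate nets 23 − 6 = 17. Low-ability stays.
A type deviates, so pooling fails.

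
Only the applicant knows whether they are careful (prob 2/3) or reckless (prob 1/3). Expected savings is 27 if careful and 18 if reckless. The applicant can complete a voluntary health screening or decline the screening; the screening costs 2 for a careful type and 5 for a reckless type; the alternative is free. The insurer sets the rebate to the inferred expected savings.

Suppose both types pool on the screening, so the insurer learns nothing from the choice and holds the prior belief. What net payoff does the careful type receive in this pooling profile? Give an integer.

Pooled rebate = 2/3·27 + 1/3·18 = 24.
careful pays cost 2 for the screening, so net payoff = 24 − 2 = 22.

22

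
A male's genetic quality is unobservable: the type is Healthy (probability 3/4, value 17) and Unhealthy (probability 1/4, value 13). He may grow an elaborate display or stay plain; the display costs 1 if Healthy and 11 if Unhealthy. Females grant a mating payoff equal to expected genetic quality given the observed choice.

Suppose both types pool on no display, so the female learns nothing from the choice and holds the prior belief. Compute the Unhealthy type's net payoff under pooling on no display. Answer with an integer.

Pooled mating payoff = 3/4·17 + 1/4·13 = 16.
Unhealthy pays no cost for no display, so net payoff = 16.

16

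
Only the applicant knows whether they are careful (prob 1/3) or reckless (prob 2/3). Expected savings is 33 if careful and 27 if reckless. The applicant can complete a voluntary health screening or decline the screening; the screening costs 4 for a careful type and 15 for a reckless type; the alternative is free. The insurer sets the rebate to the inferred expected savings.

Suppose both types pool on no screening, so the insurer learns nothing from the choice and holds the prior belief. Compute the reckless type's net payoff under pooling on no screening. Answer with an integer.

Pooled rebate = 1/3·33 + 2/3·27 = 29.
reckless pays no cost for no screening, so net payoff = 29.

29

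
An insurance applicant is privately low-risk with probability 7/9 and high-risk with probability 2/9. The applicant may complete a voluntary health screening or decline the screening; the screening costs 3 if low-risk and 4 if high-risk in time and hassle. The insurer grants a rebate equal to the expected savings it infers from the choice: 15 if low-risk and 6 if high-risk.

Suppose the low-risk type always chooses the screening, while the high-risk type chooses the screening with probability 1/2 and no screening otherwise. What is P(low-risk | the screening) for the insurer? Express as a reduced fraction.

P(the screening) = (7/9)·1 + (2/9)·(1/2) = 8/9.
By Bayes' rule, P(low-risk | the screening) = (7/9) / (8/9) = 7/8.

7/8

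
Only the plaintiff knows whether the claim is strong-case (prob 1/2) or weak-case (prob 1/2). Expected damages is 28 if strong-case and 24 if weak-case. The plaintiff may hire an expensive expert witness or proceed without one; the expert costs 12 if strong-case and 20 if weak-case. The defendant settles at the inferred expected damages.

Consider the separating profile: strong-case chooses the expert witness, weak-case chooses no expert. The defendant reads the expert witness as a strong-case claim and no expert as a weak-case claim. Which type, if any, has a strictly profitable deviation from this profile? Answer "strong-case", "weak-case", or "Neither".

strong-case

The expert witness pays 28; no expert pays 24.
strong-case: assigned the expert witness, nets 28 − 12 = 16; deviating to no expert nets 24.
weak-case: assigned no expert, nets 24; deviating to the expert witness nets 28 − 20 = 8.
The strong-case type gains 8 by deviating.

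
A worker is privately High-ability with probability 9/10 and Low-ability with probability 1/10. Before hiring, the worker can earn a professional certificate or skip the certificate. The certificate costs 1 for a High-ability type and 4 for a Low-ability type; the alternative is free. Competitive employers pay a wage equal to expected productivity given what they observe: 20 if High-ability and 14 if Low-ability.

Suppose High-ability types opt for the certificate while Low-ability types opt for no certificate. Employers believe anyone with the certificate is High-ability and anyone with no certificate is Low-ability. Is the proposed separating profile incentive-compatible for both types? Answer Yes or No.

Under these beliefs, the certificate earns wage 20 and no certificate earns wage 14.
High-ability: the certificate nets 20 − 1 = 19; no certificate nets 14. High-ability prefers the certificate.
Low-ability: the certificate nets 20 − 4 = 16; no certificate nets 14. Low-ability would deviate to the certificate.
Low-ability has a profitable deviation, so the profile is not an equilibrium.

No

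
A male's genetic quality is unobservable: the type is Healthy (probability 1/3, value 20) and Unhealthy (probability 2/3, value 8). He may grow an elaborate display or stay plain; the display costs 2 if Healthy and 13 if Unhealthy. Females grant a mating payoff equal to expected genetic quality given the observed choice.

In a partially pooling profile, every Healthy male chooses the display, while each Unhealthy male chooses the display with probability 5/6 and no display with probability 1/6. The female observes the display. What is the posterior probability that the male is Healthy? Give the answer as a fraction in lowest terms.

P(the display) = (1/3)·1 + (2/3)·(5/6) = 8/9.
By Bayes' rule, P(Healthy | the display) = (1/3) / (8/9) = 3/8.

3/8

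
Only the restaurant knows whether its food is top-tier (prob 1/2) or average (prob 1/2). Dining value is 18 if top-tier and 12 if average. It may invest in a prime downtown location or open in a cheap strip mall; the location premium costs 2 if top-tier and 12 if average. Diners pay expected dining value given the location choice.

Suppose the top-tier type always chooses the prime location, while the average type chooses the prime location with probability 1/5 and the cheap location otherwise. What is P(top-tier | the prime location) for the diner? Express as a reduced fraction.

5/6

P(the prime location) = (1/2)·1 + (1/2)·(1/5) = 3/5.
By Bayes' rule, P(top-tier | the prime location) = (1/2) / (3/5) = 5/6.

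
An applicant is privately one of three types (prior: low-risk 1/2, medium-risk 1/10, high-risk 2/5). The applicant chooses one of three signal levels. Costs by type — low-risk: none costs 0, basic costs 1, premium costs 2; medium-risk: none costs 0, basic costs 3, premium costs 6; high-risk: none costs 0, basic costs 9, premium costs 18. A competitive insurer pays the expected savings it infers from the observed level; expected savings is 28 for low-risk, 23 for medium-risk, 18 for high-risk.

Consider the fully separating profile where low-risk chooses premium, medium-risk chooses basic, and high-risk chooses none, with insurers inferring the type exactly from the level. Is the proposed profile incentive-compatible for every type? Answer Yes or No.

No

Separating rebates: premium → 28, basic → 23, none → 18.
low-risk (assigned premium): none: 18 − 0 = 18; basic: 23 − 1 = 22; premium: 28 − 2 = 26. low-risk stays.
medium-risk (assigned basic): none: 18 − 0 = 18; basic: 23 − 3 = 20; premium: 28 − 6 = 22. medium-risk prefers premium.
high-risk (assigned none): none: 18 − 0 = 18; basic: 23 − 9 = 14; premium: 28 − 18 = 10. high-risk stays.
At least one type deviates; the separating profile fails.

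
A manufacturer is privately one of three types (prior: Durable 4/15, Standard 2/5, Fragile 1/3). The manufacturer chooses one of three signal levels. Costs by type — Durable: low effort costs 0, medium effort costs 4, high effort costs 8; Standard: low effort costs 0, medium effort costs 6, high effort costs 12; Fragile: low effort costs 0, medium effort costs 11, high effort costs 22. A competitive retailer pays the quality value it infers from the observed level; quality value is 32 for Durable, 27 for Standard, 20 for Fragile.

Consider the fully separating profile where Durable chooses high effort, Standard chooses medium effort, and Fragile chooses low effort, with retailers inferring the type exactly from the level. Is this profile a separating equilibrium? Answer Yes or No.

Yes

Separating prices: high effort → 32, medium effort → 27, low effort → 20.
Durable (assigned high effort): low effort: 20 − 0 = 20; medium effort: 27 − 4 = 23; high effort: 32 − 8 = 24. Durable stays.
Standard (assigned medium effort): low effort: 20 − 0 = 20; medium effort: 27 − 6 = 21; high effort: 32 − 12 = 20. Standard stays.
Fragile (assigned low effort): low effort: 20 − 0 = 20; medium effort: 27 − 11 = 16; high effort: 32 − 22 = 10. Fragile stays.
Every type prefers its assigned level; separation holds.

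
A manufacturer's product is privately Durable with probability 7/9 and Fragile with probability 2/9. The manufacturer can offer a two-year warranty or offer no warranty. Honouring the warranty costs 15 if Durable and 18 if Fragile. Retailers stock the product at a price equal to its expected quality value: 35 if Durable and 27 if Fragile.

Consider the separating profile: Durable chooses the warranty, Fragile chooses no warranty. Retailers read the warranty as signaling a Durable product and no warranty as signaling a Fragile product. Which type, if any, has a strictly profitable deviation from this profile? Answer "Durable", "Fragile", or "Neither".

The warranty pays 35; no warranty pays 27.
Durable: assigned the warranty, nets 35 − 15 = 20; deviating to no warranty nets 27.
Fragile: assigned no warranty, nets 27; deviating to the warranty nets 35 − 18 = 17.
The Durable type gains 7 by deviating.

Durable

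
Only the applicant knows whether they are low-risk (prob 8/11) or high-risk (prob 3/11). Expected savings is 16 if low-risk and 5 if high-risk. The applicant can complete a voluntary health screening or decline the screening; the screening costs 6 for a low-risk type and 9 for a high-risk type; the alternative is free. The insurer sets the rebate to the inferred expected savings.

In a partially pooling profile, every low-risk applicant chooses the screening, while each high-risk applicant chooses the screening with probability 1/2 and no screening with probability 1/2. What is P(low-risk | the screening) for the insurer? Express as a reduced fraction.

P(the screening) = (8/11)·1 + (3/11)·(1/2) = 19/22.
By Bayes' rule, P(low-risk | the screening) = (8/11) / (19/22) = 16/19.

16/19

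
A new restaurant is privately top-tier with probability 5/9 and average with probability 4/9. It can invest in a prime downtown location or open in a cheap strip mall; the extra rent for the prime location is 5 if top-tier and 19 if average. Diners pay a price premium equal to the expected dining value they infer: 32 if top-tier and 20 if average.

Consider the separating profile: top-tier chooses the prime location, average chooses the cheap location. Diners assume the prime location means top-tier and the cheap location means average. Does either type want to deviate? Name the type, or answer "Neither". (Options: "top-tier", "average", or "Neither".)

The prime location pays 32; the cheap location pays 20.
top-tier: assigned the prime location, nets 32 − 5 = 27; deviating to the cheap location nets 20.
average: assigned the cheap location, nets 20; deviating to the prime location nets 32 − 19 = 13.
Both types strictly prefer their assigned action; no profitable deviation.

Neither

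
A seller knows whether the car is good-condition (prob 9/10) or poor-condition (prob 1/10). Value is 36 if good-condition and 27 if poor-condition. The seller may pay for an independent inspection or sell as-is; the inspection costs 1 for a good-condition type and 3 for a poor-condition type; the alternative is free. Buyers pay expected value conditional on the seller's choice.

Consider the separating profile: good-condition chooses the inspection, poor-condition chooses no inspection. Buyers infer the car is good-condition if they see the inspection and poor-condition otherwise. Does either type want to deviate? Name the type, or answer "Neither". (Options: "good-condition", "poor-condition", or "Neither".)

poor-condition

The inspection pays 36; no inspection pays 27.
good-condition: assigned the inspection, nets 36 − 1 = 35; deviating to no inspection nets 27.
poor-condition: assigned no inspection, nets 27; deviating to the inspection nets 36 − 3 = 33.
The poor-condition type gains 6 by deviating.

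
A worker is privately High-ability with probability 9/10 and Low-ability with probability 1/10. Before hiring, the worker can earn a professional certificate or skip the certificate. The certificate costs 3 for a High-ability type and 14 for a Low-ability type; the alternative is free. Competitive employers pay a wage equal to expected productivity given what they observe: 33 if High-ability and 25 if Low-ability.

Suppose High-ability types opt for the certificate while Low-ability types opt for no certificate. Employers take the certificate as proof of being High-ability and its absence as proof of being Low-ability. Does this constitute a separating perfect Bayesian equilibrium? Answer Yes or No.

Yes

Under these beliefs, the certificate earns wage 33 and no certificate earns wage 25.
High-ability: the certificate nets 33 − 3 = 30; no certificate nets 25. High-ability prefers the certificate.
Low-ability: the certificate nets 33 − 14 = 19; no certificate nets 25. Low-ability prefers no certificate.
Neither type deviates, so the separating profile is an equilibrium.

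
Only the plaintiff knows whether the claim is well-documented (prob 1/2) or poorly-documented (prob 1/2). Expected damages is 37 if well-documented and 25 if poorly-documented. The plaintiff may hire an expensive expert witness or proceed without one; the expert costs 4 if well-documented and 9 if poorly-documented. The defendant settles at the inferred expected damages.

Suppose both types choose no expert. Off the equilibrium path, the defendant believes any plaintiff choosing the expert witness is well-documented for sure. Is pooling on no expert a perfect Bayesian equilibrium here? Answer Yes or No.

No

On path, the defendant holds the prior and pays 1/2·37 + 1/2·25 = 31. Off path (the expert witness), believing well-documented, it pays 37.
well-documented: no expert nets 31; the expert witness nets 37 − 4 = 33. well-documented would deviate.
poorly-documented: no expert nets 31; the expert witness nets 37 − 9 = 28. poorly-documented stays.
A type deviates, so pooling fails.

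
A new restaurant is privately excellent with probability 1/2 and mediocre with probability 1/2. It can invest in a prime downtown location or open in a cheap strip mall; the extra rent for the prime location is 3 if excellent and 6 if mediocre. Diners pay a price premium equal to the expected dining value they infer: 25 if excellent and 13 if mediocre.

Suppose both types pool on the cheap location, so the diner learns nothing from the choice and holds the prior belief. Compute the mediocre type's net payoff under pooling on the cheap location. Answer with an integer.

19

Pooled price premium = 1/2·25 + 1/2·13 = 19.
mediocre pays no cost for the cheap location, so net payoff = 19.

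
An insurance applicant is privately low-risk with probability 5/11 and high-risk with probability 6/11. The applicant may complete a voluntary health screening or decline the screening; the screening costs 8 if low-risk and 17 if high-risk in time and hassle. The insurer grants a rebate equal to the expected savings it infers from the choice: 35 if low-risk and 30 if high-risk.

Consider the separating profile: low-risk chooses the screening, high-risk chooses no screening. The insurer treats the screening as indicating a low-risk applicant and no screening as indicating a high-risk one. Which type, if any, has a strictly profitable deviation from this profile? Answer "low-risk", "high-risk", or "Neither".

The screening pays 35; no screening pays 30.
low-risk: assigned the screening, nets 35 − 8 = 27; deviating to no screening nets 30.
high-risk: assigned no screening, nets 30; deviating to the screening nets 35 − 17 = 18.
The low-risk type gains 3 by deviating.

low-risk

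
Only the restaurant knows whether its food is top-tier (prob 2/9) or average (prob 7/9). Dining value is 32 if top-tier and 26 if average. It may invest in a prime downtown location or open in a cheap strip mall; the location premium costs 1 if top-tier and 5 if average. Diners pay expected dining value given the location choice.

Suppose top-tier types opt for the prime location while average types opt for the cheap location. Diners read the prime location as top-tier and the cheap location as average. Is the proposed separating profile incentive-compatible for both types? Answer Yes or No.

No

Under these beliefs, the prime location earns price premium 32 and the cheap location earns price premium 26.
top-tier: the prime location nets 32 − 1 = 31; the cheap location nets 26. top-tier prefers the prime location.
average: the prime location nets 32 − 5 = 27; the cheap location nets 26. average would deviate to the prime location.
average has a profitable deviation, so the profile is not an equilibrium.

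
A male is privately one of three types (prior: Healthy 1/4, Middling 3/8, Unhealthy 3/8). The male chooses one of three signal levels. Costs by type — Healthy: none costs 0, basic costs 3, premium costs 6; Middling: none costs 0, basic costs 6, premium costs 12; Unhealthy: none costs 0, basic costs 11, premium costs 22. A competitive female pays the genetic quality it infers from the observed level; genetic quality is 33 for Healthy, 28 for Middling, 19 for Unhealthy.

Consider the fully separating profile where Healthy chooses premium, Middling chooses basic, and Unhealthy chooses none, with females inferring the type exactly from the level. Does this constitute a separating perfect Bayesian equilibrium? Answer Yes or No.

Separating mating payoffs: premium → 33, basic → 28, none → 19.
Healthy (assigned premium): none: 19 − 0 = 19; basic: 28 − 3 = 25; premium: 33 − 6 = 27. Healthy stays.
Middling (assigned basic): none: 19 − 0 = 19; basic: 28 − 6 = 22; premium: 33 − 12 = 21. Middling stays.
Unhealthy (assigned none): none: 19 − 0 = 19; basic: 28 − 11 = 17; premium: 33 − 22 = 11. Unhealthy stays.
Every type prefers its assigned level; separation holds.

Yes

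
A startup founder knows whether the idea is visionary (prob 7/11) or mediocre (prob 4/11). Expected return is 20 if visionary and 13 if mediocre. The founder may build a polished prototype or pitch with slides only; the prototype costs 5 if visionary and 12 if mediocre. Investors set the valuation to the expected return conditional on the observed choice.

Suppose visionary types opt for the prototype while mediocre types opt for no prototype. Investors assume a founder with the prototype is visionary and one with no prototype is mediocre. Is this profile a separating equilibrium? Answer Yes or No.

Under these beliefs, the prototype earns valuation 20 and no prototype earns valuation 13.
visionary: the prototype nets 20 − 5 = 15; no prototype nets 13. visionary prefers the prototype.
mediocre: the prototype nets 20 − 12 = 8; no prototype nets 13. mediocre prefers no prototype.
Neither type deviates, so the separating profile is an equilibrium.

Yes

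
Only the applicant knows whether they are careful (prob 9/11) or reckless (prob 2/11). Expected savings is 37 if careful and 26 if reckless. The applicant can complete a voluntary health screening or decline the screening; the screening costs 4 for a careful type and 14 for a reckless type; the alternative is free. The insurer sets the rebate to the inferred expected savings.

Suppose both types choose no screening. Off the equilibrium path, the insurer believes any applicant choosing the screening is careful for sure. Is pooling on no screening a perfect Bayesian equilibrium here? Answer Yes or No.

On path, the insurer holds the prior and pays 9/11·37 + 2/11·26 = 35. Off path (the screening), believing careful, it pays 37.
careful: no screening nets 35; the screening nets 37 − 4 = 33. careful stays.
reckless: no screening nets 35; the screening nets 37 − 14 = 23. reckless stays.
No type deviates, so pooling is sustained.

Yes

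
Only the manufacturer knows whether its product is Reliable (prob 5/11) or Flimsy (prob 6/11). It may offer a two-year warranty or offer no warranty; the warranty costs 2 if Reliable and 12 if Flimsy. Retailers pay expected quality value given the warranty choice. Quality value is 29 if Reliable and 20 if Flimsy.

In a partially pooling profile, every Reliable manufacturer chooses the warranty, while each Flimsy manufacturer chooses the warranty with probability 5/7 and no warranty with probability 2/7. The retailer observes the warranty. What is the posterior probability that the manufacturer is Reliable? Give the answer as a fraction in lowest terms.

7/13

P(the warranty) = (5/11)·1 + (6/11)·(5/7) = 65/77.
By Bayes' rule, P(Reliable | the warranty) = (5/11) / (65/77) = 7/13.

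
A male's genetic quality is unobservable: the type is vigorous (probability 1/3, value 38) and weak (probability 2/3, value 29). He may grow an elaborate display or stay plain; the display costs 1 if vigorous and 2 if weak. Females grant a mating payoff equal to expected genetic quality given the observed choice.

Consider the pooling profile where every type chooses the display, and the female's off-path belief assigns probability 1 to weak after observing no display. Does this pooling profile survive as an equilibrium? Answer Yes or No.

Yes

On path, the female holds the prior and pays 1/3·38 + 2/3·29 = 32. Off path (no display), believing weak, it pays 29.
vigorous: the display nets 32 − 1 = 31; no display nets 29. vigorous stays.
weak: the display nets 32 − 2 = 30; no display nets 29. weak stays.
No type deviates, so pooling is sustained.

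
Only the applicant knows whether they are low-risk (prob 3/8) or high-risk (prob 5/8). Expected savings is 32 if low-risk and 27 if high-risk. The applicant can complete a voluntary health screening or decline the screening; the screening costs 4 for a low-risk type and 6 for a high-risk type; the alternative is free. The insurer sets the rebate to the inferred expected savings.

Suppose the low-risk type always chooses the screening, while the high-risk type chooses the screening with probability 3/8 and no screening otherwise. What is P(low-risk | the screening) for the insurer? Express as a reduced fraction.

8/13

P(the screening) = (3/8)·1 + (5/8)·(3/8) = 39/64.
By Bayes' rule, P(low-risk | the screening) = (3/8) / (39/64) = 8/13.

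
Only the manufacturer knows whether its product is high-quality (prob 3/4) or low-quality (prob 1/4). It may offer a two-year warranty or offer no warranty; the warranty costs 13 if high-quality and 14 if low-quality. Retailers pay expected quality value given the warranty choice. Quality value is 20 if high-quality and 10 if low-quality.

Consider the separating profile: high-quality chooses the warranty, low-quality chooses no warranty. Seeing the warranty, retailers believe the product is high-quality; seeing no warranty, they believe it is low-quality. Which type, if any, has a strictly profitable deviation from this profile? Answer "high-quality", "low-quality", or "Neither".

high-quality

The warranty pays 20; no warranty pays 10.
high-quality: assigned the warranty, nets 20 − 13 = 7; deviating to no warranty nets 10.
low-quality: assigned no warranty, nets 10; deviating to the warranty nets 20 − 14 = 6.
The high-quality type gains 3 by deviating.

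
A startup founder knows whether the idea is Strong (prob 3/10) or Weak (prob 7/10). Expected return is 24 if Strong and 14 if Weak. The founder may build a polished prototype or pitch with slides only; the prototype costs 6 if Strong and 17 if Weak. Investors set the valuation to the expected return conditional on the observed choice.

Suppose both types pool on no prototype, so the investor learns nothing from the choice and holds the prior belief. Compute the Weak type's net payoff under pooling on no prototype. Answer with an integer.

17

Pooled valuation = 3/10·24 + 7/10·14 = 17.
Weak pays no cost for no prototype, so net payoff = 17.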